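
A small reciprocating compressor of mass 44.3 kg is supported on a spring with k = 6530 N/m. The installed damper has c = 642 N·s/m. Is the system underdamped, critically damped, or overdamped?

underdamped

c_c = 2√(k·m) = 1076 N·s/m; ζ = c/c_c = 642/1076 = 0.597.
Since ζ < 1 the system is underdamped.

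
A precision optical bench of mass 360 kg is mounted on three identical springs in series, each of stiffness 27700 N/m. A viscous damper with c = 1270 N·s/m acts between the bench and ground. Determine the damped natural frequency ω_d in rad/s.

4.75 rad/s

Series springs: 1/k_eq = 3/27700, so k_eq = 27700/3 = 9233 N/m.
ω_n = √(k_eq/m) = √(9233/360) = 5.064 rad/s.
Critical damping c_c = 2√(k_eq·m) = 2√(9233 × 360) = 3646 N·s/m, so ζ = c/c_c = 1270/3646 = 0.3483.
ω_d = ω_n√(1 − ζ²) = 5.064 × √(1 − 0.121) = 4.747 rad/s.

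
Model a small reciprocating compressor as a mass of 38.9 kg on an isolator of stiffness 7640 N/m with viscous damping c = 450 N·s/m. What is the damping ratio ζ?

0.413

ω_n = √(k/m) = √(7640/38.9) = 14.01 rad/s.
Critical damping c_c = 2√(k·m) = 2√(7640 × 38.9) = 1090 N·s/m, so ζ = c/c_c = 450/1090 = 0.4127.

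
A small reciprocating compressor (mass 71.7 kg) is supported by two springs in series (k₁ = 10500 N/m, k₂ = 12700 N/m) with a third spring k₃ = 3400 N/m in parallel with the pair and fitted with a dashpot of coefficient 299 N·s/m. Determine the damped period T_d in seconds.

Series pair: k_s = k₁k₂/(k₁+k₂) = (10500)(12700)/(10500 + 12700) = 5748 N/m. In parallel with k₃: k_eq = 5748 + 3400 = 9148 N/m.
ω_n = √(k_eq/m) = √(9148/71.7) = 11.30 rad/s.
Critical damping c_c = 2√(k_eq·m) = 2√(9148 × 71.7) = 1620 N·s/m, so ζ = c/c_c = 299/1620 = 0.1846.
ω_d = ω_n√(1 − ζ²) = 11.30 × √(1 − 0.0341) = 11.10 rad/s.
T_d = 2π/ω_d = 0.5660 s.

0.566 s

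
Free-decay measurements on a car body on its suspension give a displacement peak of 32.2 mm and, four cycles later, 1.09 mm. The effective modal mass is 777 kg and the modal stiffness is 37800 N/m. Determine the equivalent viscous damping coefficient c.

Logarithmic decrement δ = (1/n)·ln(x₀/x_n) = (1/4)·ln(32.2/1.09) = (1/4)·ln(29.54) = 0.8464.
ζ = δ/√(4π² + δ²) = 0.8464/√(39.48 + 0.716) = 0.8464/6.340 = 0.1335.
c = ζ · 2√(km) = 0.1335 × 2√(37800 × 777) = 0.1335 × 10840 = 1447 N·s/m.

1450 N·s/m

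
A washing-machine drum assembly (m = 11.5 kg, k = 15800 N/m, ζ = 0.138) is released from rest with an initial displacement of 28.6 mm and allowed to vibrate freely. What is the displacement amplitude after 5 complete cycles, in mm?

0.359 mm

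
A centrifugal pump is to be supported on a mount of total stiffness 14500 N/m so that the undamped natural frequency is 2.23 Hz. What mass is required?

73.9 kg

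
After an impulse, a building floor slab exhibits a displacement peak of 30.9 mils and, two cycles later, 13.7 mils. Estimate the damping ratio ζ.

Logarithmic decrement δ = (1/n)·ln(x₀/x_n) = (1/2)·ln(30.9/13.7) = (1/2)·ln(2.255) = 0.4067.
ζ = δ/√(4π² + δ²) = 0.4067/√(39.48 + 0.165) = 0.4067/6.296 = 0.06459.

0.0646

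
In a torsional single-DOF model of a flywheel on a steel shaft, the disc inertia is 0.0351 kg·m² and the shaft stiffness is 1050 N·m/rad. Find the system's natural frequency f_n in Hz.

ω_n = √(k_t/J) = √(1050/0.0351) = √29910 = 173.0 rad/s.
f_n = ω_n/(2π) = 173.0/6.283 = 27.53 Hz.

27.5 Hz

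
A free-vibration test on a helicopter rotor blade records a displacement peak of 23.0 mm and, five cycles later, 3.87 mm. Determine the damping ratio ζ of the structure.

0.0566

Logarithmic decrement δ = (1/n)·ln(x₀/x_n) = (1/5)·ln(23.0/3.87) = (1/5)·ln(5.943) = 0.3564.
ζ = δ/√(4π² + δ²) = 0.3564/√(39.48 + 0.127) = 0.3564/6.293 = 0.05664.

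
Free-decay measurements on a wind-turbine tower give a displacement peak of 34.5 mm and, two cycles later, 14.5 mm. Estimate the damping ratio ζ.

0.0688

Logarithmic decrement δ = (1/n)·ln(x₀/x_n) = (1/2)·ln(34.5/14.5) = (1/2)·ln(2.379) = 0.4334.
ζ = δ/√(4π² + δ²) = 0.4334/√(39.48 + 0.188) = 0.4334/6.298 = 0.06882.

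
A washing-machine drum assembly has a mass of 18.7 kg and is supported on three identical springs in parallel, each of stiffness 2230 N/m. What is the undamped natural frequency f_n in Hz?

3.01 Hz

Parallel springs add: k_eq = 3 × 2230 = 6690 N/m.
ω_n = √(k_eq/m) = √(6690/18.7) = √357.8 = 18.91 rad/s.
f_n = ω_n/(2π) = 18.91/6.283 = 3.010 Hz.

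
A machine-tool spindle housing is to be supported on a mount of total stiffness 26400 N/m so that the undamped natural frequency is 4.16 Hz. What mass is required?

38.6 kg

ω_n = 2πf_n = 2π × 4.16 = 26.14 rad/s.
m = k/ω_n² = 26400/26.14² = 26400/683.2 = 38.64 kg.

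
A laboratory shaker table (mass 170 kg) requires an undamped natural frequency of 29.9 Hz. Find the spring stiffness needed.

ω_n = 2πf_n = 2π × 29.9 = 187.9 rad/s.
k = m·ω_n² = 170 × 187.9² = 170 × 35290 = 6000000 N/m.

6000000 N/m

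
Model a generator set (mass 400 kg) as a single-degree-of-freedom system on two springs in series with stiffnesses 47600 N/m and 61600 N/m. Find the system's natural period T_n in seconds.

0.767 s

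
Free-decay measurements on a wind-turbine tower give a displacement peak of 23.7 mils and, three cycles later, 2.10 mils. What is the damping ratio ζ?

Logarithmic decrement δ = (1/n)·ln(x₀/x_n) = (1/3)·ln(23.7/2.10) = (1/3)·ln(11.29) = 0.8078.
ζ = δ/√(4π² + δ²) = 0.8078/√(39.48 + 0.653) = 0.8078/6.335 = 0.1275.

0.128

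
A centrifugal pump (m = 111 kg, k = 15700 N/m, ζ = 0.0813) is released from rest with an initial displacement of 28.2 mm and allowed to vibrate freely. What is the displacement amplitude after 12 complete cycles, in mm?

0.0602 mm

Logarithmic decrement δ = 2πζ/√(1 − ζ²) = 2π × 0.08130/√(1 − 0.00661) = 0.5125.
After n cycles, x_n/x₀ = e^(−nδ), so x_12 = 28.2 × e^(−12 × 0.5125) = 28.2 × 0.002133 = 0.06015 mm.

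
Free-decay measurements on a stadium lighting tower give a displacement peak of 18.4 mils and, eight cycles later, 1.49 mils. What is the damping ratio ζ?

Logarithmic decrement δ = (1/n)·ln(x₀/x_n) = (1/8)·ln(18.4/1.49) = (1/8)·ln(12.35) = 0.3142.
ζ = δ/√(4π² + δ²) = 0.3142/√(39.48 + 0.0987) = 0.3142/6.291 = 0.04994.

0.0499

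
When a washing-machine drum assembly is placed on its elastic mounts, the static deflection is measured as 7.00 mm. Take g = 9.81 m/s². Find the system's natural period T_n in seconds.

0.168 s

ω_n = √(g/δ_st) = √(9.81/0.00700) = √1401 = 37.44 rad/s.
T_n = 2π/ω_n = 6.283/37.44 = 0.1678 s.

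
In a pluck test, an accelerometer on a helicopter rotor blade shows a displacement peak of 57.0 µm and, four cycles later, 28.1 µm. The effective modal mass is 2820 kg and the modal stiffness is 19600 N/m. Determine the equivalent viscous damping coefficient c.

418 N·s/m

Logarithmic decrement δ = (1/n)·ln(x₀/x_n) = (1/4)·ln(57.0/28.1) = (1/4)·ln(2.028) = 0.1768.
ζ = δ/√(4π² + δ²) = 0.1768/√(39.48 + 0.0313) = 0.1768/6.286 = 0.02813.
c = ζ · 2√(km) = 0.02813 × 2√(19600 × 2820) = 0.02813 × 14870 = 418.3 N·s/m.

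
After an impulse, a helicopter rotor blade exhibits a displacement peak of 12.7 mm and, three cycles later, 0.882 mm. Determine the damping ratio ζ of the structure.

0.140

Logarithmic decrement δ = (1/n)·ln(x₀/x_n) = (1/3)·ln(12.7/0.882) = (1/3)·ln(14.40) = 0.8891.
ζ = δ/√(4π² + δ²) = 0.8891/√(39.48 + 0.790) = 0.8891/6.346 = 0.1401.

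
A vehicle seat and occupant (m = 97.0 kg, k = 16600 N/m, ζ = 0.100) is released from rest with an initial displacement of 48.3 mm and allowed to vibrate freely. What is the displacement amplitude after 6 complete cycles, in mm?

1.09 mm

Logarithmic decrement δ = 2πζ/√(1 − ζ²) = 2π × 0.1000/√(1 − 0.0100) = 0.6315.
After n cycles, x_n/x₀ = e^(−nδ), so x_6 = 48.3 × e^(−6 × 0.6315) = 48.3 × 0.02262 = 1.093 mm.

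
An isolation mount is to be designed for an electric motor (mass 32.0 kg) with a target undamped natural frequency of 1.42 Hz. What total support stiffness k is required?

ω_n = 2πf_n = 2π × 1.42 = 8.922 rad/s.
k = m·ω_n² = 32.0 × 8.922² = 32.0 × 79.60 = 2547 N/m.

2550 N/m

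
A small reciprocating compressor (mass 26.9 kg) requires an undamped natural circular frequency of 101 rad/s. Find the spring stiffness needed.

274000 N/m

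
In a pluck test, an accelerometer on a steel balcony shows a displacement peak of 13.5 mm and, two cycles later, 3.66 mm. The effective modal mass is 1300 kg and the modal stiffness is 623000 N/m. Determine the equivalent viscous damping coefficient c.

Logarithmic decrement δ = (1/n)·ln(x₀/x_n) = (1/2)·ln(13.5/3.66) = (1/2)·ln(3.689) = 0.6526.
ζ = δ/√(4π² + δ²) = 0.6526/√(39.48 + 0.426) = 0.6526/6.317 = 0.1033.
c = ζ · 2√(km) = 0.1033 × 2√(623000 × 1300) = 0.1033 × 56920 = 5880 N·s/m.

5880 N·s/m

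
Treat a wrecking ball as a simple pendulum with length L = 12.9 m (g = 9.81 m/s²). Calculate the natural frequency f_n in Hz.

0.139 Hz

For a simple pendulum ω_n = √(g/L) = √(9.81/12.9) = √0.7605 = 0.8720 rad/s.
f_n = ω_n/(2π) = 0.8720/6.283 = 0.1388 Hz.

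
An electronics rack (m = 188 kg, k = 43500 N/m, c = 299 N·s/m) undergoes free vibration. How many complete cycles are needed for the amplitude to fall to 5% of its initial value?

ζ = c/(2√(km)) = 299/(2√(43500 × 188)) = 299/5719 = 0.05228.
Logarithmic decrement δ = 2πζ/√(1 − ζ²) = 2π × 0.05228/√(1 − 0.00273) = 0.3289.
x_n/x₀ = e^(−nδ) ≤ 0.05; take ln: n ≥ ln(1/0.05)/δ = 2.996/0.3289 = 9.108.
So 10 complete cycles are required.

10 cycles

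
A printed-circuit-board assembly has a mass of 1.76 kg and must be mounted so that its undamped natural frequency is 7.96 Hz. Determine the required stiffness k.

4400 N/m

ω_n = 2πf_n = 2π × 7.96 = 50.01 rad/s.
k = m·ω_n² = 1.76 × 50.01² = 1.76 × 2501 = 4402 N/m.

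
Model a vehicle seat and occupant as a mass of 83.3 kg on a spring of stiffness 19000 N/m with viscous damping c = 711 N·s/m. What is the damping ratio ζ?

0.283

ω_n = √(k/m) = √(19000/83.3) = 15.10 rad/s.
Critical damping c_c = 2√(k·m) = 2√(19000 × 83.3) = 2516 N·s/m, so ζ = c/c_c = 711/2516 = 0.2826.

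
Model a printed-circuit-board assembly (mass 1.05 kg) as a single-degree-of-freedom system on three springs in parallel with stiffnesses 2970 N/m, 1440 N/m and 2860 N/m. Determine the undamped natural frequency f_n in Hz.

Parallel springs add: k_eq = 2970 + 1440 + 2860 = 7270 N/m.
ω_n = √(k_eq/m) = √(7270/1.05) = √6924 = 83.21 rad/s.
f_n = ω_n/(2π) = 83.21/6.283 = 13.24 Hz.

13.2 Hz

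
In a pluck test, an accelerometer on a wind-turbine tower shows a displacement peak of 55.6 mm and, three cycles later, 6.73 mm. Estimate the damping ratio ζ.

0.111

Logarithmic decrement δ = (1/n)·ln(x₀/x_n) = (1/3)·ln(55.6/6.73) = (1/3)·ln(8.262) = 0.7039.
ζ = δ/√(4π² + δ²) = 0.7039/√(39.48 + 0.495) = 0.7039/6.322 = 0.1113.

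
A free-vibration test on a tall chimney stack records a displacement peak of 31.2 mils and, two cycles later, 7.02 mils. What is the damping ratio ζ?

Logarithmic decrement δ = (1/n)·ln(x₀/x_n) = (1/2)·ln(31.2/7.02) = (1/2)·ln(4.444) = 0.7458.
ζ = δ/√(4π² + δ²) = 0.7458/√(39.48 + 0.556) = 0.7458/6.327 = 0.1179.

0.118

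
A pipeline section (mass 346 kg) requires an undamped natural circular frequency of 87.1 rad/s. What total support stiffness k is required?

2620000 N/m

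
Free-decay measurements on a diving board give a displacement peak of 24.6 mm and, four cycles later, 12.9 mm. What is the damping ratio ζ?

Logarithmic decrement δ = (1/n)·ln(x₀/x_n) = (1/4)·ln(24.6/12.9) = (1/4)·ln(1.907) = 0.1614.
ζ = δ/√(4π² + δ²) = 0.1614/√(39.48 + 0.0260) = 0.1614/6.285 = 0.02568.

0.0257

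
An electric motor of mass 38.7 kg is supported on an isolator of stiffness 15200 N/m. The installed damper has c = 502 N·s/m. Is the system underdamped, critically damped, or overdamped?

underdamped

c_c = 2√(k·m) = 1534 N·s/m; ζ = c/c_c = 502/1534 = 0.327.
Since ζ < 1 the system is underdamped.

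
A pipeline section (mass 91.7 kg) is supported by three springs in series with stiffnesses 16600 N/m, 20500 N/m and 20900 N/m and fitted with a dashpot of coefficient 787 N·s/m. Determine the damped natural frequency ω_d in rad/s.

Series springs: 1/k_eq = 1/16600 + 1/20500 + 1/20900 = 0.0001569, so k_eq = 6375 N/m.
ω_n = √(k_eq/m) = √(6375/91.7) = 8.338 rad/s.
Critical damping c_c = 2√(k_eq·m) = 2√(6375 × 91.7) = 1529 N·s/m, so ζ = c/c_c = 787/1529 = 0.5147.
ω_d = ω_n√(1 − ζ²) = 8.338 × √(1 − 0.265) = 7.149 rad/s.

7.15 rad/s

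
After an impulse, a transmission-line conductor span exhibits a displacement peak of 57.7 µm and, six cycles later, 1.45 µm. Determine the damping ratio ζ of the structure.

Logarithmic decrement δ = (1/n)·ln(x₀/x_n) = (1/6)·ln(57.7/1.45) = (1/6)·ln(39.79) = 0.6139.
ζ = δ/√(4π² + δ²) = 0.6139/√(39.48 + 0.377) = 0.6139/6.313 = 0.09725.

0.0972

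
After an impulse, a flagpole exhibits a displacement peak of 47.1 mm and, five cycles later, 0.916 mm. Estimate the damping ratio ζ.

0.124

Logarithmic decrement δ = (1/n)·ln(x₀/x_n) = (1/5)·ln(47.1/0.916) = (1/5)·ln(51.42) = 0.7880.
ζ = δ/√(4π² + δ²) = 0.7880/√(39.48 + 0.621) = 0.7880/6.332 = 0.1244.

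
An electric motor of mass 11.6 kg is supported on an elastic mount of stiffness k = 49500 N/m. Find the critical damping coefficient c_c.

1520 N·s/m

c_c = 2√(k·m) = 2√(49500 × 11.6) = 2 × 757.8 = 1516 N·s/m.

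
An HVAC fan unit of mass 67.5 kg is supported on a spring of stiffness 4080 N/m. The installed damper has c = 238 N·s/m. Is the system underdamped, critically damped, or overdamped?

underdamped

c_c = 2√(k·m) = 1050 N·s/m; ζ = c/c_c = 238/1050 = 0.227.
Since ζ < 1 the system is underdamped.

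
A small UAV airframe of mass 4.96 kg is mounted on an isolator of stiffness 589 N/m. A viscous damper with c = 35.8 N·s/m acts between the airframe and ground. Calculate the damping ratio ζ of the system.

0.331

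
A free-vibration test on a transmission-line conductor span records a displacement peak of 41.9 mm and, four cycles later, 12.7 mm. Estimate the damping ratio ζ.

0.0474

Logarithmic decrement δ = (1/n)·ln(x₀/x_n) = (1/4)·ln(41.9/12.7) = (1/4)·ln(3.299) = 0.2984.
ζ = δ/√(4π² + δ²) = 0.2984/√(39.48 + 0.0891) = 0.2984/6.290 = 0.04744.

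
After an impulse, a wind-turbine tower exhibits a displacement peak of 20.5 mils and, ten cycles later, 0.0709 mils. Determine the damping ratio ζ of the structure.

0.0898

Logarithmic decrement δ = (1/n)·ln(x₀/x_n) = (1/10)·ln(20.5/0.0709) = (1/10)·ln(289.1) = 0.5667.
ζ = δ/√(4π² + δ²) = 0.5667/√(39.48 + 0.321) = 0.5667/6.309 = 0.08983.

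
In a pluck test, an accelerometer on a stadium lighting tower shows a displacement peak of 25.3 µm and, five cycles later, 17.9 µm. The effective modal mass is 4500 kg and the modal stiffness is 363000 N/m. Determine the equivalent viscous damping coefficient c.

Logarithmic decrement δ = (1/n)·ln(x₀/x_n) = (1/5)·ln(25.3/17.9) = (1/5)·ln(1.413) = 0.06920.
ζ = δ/√(4π² + δ²) = 0.06920/√(39.48 + 0.00479) = 0.06920/6.284 = 0.01101.
c = ζ · 2√(km) = 0.01101 × 2√(363000 × 4500) = 0.01101 × 80830 = 890.2 N·s/m.

890 N·s/m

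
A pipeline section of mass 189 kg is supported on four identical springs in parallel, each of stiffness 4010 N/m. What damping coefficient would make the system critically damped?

3480 N·s/m

Parallel springs add: k_eq = 4 × 4010 = 16040 N/m.
c_c = 2√(k_eq·m) = 2√(16040 × 189) = 2 × 1741 = 3482 N·s/m.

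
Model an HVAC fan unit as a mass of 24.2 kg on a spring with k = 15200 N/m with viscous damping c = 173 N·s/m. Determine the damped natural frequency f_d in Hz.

ω_n = √(k/m) = √(15200/24.2) = 25.06 rad/s.
Critical damping c_c = 2√(k·m) = 2√(15200 × 24.2) = 1213 N·s/m, so ζ = c/c_c = 173/1213 = 0.1426.
ω_d = ω_n√(1 − ζ²) = 25.06 × √(1 − 0.0203) = 24.81 rad/s.
f_d = ω_d/(2π) = 3.948 Hz.

3.95 Hz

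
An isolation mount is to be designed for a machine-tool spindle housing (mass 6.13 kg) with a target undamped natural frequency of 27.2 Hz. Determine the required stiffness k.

179000 N/m

ω_n = 2πf_n = 2π × 27.2 = 170.9 rad/s.
k = m·ω_n² = 6.13 × 170.9² = 6.13 × 29210 = 179000 N/m.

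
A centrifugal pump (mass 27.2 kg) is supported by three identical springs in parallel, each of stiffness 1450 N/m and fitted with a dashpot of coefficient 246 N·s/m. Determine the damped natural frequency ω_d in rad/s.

11.8 rad/s

Parallel springs add: k_eq = 3 × 1450 = 4350 N/m.
ω_n = √(k_eq/m) = √(4350/27.2) = 12.65 rad/s.
Critical damping c_c = 2√(k_eq·m) = 2√(4350 × 27.2) = 688.0 N·s/m, so ζ = c/c_c = 246/688.0 = 0.3576.
ω_d = ω_n√(1 − ζ²) = 12.65 × √(1 − 0.128) = 11.81 rad/s.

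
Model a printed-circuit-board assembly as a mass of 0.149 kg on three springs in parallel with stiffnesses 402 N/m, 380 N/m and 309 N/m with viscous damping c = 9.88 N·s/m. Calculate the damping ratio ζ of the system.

0.387

Parallel springs add: k_eq = 402 + 380 + 309 = 1091 N/m.
ω_n = √(k_eq/m) = √(1091/0.149) = 85.57 rad/s.
Critical damping c_c = 2√(k_eq·m) = 2√(1091 × 0.149) = 25.50 N·s/m, so ζ = c/c_c = 9.88/25.50 = 0.3875.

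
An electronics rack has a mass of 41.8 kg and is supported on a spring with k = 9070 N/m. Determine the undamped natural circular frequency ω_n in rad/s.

14.7 rad/s

ω_n = √(k/m) = √(9070/41.8) = √217.0 = 14.73 rad/s.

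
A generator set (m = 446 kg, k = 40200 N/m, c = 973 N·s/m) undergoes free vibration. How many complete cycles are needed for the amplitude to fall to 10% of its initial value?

ζ = c/(2√(km)) = 973/(2√(40200 × 446)) = 973/8469 = 0.1149.
Logarithmic decrement δ = 2πζ/√(1 − ζ²) = 2π × 0.1149/√(1 − 0.0132) = 0.7267.
x_n/x₀ = e^(−nδ) ≤ 0.1; take ln: n ≥ ln(1/0.1)/δ = 2.303/0.7267 = 3.168.
So 4 complete cycles are required.

4 cycles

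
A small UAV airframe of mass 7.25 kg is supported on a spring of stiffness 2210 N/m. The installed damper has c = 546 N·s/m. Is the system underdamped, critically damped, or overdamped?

c_c = 2√(k·m) = 253.2 N·s/m; ζ = c/c_c = 546/253.2 = 2.16.
Since ζ > 1 the system is overdamped.

overdamped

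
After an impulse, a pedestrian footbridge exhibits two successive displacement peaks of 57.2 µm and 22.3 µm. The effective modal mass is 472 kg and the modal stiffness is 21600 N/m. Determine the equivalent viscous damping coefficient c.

947 N·s/m

Logarithmic decrement δ = (1/n)·ln(x₀/x_n) = (1/1)·ln(57.2/22.3) = (1/1)·ln(2.565) = 0.9420.
ζ = δ/√(4π² + δ²) = 0.9420/√(39.48 + 0.887) = 0.9420/6.353 = 0.1483.
c = ζ · 2√(km) = 0.1483 × 2√(21600 × 472) = 0.1483 × 6386 = 946.8 N·s/m.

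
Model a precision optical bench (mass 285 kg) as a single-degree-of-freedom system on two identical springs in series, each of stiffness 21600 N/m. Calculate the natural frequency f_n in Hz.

Series springs: 1/k_eq = 2/21600, so k_eq = 21600/2 = 10800 N/m.
ω_n = √(k_eq/m) = √(10800/285) = √37.89 = 6.156 rad/s.
f_n = ω_n/(2π) = 6.156/6.283 = 0.9797 Hz.

0.980 Hz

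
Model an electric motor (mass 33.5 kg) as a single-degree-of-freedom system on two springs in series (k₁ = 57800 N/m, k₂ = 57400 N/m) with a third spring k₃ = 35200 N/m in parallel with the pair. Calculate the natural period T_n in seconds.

0.144 s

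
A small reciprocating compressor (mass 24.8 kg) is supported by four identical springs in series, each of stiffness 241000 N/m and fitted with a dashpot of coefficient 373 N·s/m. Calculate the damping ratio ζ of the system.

0.153

Series springs: 1/k_eq = 4/241000, so k_eq = 241000/4 = 60250 N/m.
ω_n = √(k_eq/m) = √(60250/24.8) = 49.29 rad/s.
Critical damping c_c = 2√(k_eq·m) = 2√(60250 × 24.8) = 2445 N·s/m, so ζ = c/c_c = 373/2445 = 0.1526.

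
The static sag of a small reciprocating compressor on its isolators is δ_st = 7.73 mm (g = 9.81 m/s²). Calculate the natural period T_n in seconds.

ω_n = √(g/δ_st) = √(9.81/0.00773) = √1269 = 35.62 rad/s.
T_n = 2π/ω_n = 6.283/35.62 = 0.1764 s.

0.176 s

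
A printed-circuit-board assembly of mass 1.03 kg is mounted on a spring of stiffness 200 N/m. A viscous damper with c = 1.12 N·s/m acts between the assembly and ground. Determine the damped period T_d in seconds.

0.451 s

ω_n = √(k/m) = √(200.0/1.03) = 13.93 rad/s.
Critical damping c_c = 2√(k·m) = 2√(200.0 × 1.03) = 28.71 N·s/m, so ζ = c/c_c = 1.12/28.71 = 0.03902.
ω_d = ω_n√(1 − ζ²) = 13.93 × √(1 − 0.00152) = 13.92 rad/s.
T_d = 2π/ω_d = 0.4512 s.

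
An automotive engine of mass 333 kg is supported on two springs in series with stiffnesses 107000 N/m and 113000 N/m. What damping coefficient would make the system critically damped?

8560 N·s/m

Series springs: 1/k_eq = 1/107000 + 1/113000 = 1.820×10^-5, so k_eq = 54960 N/m.
c_c = 2√(k_eq·m) = 2√(54960 × 333) = 2 × 4278 = 8556 N·s/m.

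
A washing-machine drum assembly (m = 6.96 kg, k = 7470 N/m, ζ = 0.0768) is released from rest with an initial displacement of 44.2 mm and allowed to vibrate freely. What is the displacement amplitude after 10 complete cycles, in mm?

0.350 mm

Logarithmic decrement δ = 2πζ/√(1 − ζ²) = 2π × 0.07680/√(1 − 0.00590) = 0.4840.
After n cycles, x_n/x₀ = e^(−nδ), so x_10 = 44.2 × e^(−10 × 0.4840) = 44.2 × 0.007909 = 0.3496 mm.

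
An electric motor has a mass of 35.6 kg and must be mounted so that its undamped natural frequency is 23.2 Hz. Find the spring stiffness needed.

756000 N/m

ω_n = 2πf_n = 2π × 23.2 = 145.8 rad/s.
k = m·ω_n² = 35.6 × 145.8² = 35.6 × 21250 = 756500 N/m.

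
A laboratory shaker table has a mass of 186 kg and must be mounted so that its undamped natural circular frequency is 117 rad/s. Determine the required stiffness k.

k = m·ω_n² = 186 × 117.0² = 186 × 13690 = 2546000 N/m.

2550000 N/m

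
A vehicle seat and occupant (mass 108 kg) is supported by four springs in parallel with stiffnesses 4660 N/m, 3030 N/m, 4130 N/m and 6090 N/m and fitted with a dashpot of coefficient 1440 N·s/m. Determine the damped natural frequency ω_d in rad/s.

11.0 rad/s

Parallel springs add: k_eq = 4660 + 3030 + 4130 + 6090 = 17910 N/m.
ω_n = √(k_eq/m) = √(17910/108) = 12.88 rad/s.
Critical damping c_c = 2√(k_eq·m) = 2√(17910 × 108) = 2782 N·s/m, so ζ = c/c_c = 1440/2782 = 0.5177.
ω_d = ω_n√(1 − ζ²) = 12.88 × √(1 − 0.268) = 11.02 rad/s.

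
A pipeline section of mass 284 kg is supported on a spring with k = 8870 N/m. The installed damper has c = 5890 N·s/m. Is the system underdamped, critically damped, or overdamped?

overdamped

c_c = 2√(k·m) = 3174 N·s/m; ζ = c/c_c = 5890/3174 = 1.86.
Since ζ > 1 the system is overdamped.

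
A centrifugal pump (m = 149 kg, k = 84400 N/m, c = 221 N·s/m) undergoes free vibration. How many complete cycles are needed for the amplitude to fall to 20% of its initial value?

9 cycles

ζ = c/(2√(km)) = 221/(2√(84400 × 149)) = 221/7092 = 0.03116.
Logarithmic decrement δ = 2πζ/√(1 − ζ²) = 2π × 0.03116/√(1 − 0.000971) = 0.1959.
x_n/x₀ = e^(−nδ) ≤ 0.2; take ln: n ≥ ln(1/0.2)/δ = 1.609/0.1959 = 8.216.
So 9 complete cycles are required.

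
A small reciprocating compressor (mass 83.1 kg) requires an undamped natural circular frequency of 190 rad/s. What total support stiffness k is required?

3000000 N/m

k = m·ω_n² = 83.1 × 190.0² = 83.1 × 36100 = 3000000 N/m.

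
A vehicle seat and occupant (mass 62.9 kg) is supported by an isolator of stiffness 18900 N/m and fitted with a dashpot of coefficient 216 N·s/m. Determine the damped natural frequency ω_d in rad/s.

17.2 rad/s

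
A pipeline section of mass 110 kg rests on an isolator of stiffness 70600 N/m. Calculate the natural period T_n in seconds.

ω_n = √(k/m) = √(70600/110) = √641.8 = 25.33 rad/s.
T_n = 2π/ω_n = 6.283/25.33 = 0.2480 s.

0.248 s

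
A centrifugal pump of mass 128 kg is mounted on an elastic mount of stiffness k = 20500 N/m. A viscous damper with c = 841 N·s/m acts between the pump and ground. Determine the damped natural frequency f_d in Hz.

ω_n = √(k/m) = √(20500/128) = 12.66 rad/s.
Critical damping c_c = 2√(k·m) = 2√(20500 × 128) = 3240 N·s/m, so ζ = c/c_c = 841/3240 = 0.2596.
ω_d = ω_n√(1 − ζ²) = 12.66 × √(1 − 0.0674) = 12.22 rad/s.
f_d = ω_d/(2π) = 1.945 Hz.

1.95 Hz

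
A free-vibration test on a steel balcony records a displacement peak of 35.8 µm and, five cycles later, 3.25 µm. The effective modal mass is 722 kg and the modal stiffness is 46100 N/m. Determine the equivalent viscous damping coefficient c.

879 N·s/m

Logarithmic decrement δ = (1/n)·ln(x₀/x_n) = (1/5)·ln(35.8/3.25) = (1/5)·ln(11.02) = 0.4799.
ζ = δ/√(4π² + δ²) = 0.4799/√(39.48 + 0.230) = 0.4799/6.301 = 0.07615.
c = ζ · 2√(km) = 0.07615 × 2√(46100 × 722) = 0.07615 × 11540 = 878.7 N·s/m.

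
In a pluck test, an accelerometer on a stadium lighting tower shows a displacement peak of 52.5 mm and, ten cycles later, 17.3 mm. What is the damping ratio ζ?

Logarithmic decrement δ = (1/n)·ln(x₀/x_n) = (1/10)·ln(52.5/17.3) = (1/10)·ln(3.035) = 0.1110.
ζ = δ/√(4π² + δ²) = 0.1110/√(39.48 + 0.0123) = 0.1110/6.284 = 0.01767.

0.0177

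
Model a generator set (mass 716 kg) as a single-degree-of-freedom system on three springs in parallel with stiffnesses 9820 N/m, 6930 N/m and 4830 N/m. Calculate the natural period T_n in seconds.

Parallel springs add: k_eq = 9820 + 6930 + 4830 = 21580 N/m.
ω_n = √(k_eq/m) = √(21580/716) = √30.14 = 5.490 rad/s.
T_n = 2π/ω_n = 6.283/5.490 = 1.144 s.

1.14 s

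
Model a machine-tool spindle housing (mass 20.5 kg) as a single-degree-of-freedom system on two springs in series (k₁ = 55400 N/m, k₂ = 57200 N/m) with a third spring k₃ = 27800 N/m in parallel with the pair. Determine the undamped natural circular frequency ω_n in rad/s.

52.2 rad/s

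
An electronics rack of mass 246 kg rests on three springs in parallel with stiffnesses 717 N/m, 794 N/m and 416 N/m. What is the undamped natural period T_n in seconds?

2.24 s

Parallel springs add: k_eq = 717 + 794 + 416 = 1927 N/m.
ω_n = √(k_eq/m) = √(1927/246) = √7.833 = 2.799 rad/s.
T_n = 2π/ω_n = 6.283/2.799 = 2.245 s.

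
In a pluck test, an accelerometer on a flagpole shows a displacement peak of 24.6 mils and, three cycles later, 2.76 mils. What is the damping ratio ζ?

Logarithmic decrement δ = (1/n)·ln(x₀/x_n) = (1/3)·ln(24.6/2.76) = (1/3)·ln(8.913) = 0.7292.
ζ = δ/√(4π² + δ²) = 0.7292/√(39.48 + 0.532) = 0.7292/6.325 = 0.1153.

0.115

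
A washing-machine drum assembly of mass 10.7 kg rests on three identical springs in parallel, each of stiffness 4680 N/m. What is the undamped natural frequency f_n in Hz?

5.77 Hz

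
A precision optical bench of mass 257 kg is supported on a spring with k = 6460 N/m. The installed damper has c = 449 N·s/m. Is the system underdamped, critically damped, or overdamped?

underdamped

c_c = 2√(k·m) = 2577 N·s/m; ζ = c/c_c = 449/2577 = 0.174.
Since ζ < 1 the system is underdamped.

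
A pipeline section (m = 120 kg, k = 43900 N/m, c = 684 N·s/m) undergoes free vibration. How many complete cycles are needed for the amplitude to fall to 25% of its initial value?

ζ = c/(2√(km)) = 684/(2√(43900 × 120)) = 684/4590 = 0.1490.
Logarithmic decrement δ = 2πζ/√(1 − ζ²) = 2π × 0.1490/√(1 − 0.0222) = 0.9468.
x_n/x₀ = e^(−nδ) ≤ 0.25; take ln: n ≥ ln(1/0.25)/δ = 1.386/0.9468 = 1.464.
So 2 complete cycles are required.

2 cycles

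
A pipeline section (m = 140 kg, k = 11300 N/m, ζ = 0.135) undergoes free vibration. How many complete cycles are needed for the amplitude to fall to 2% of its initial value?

5 cycles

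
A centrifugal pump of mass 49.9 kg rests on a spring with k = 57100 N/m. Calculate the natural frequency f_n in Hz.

5.38 Hz

ω_n = √(k/m) = √(57100/49.9) = √1144 = 33.83 rad/s.
f_n = ω_n/(2π) = 33.83/6.283 = 5.384 Hz.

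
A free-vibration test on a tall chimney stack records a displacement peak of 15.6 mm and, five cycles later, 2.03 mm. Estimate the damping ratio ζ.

0.0648

Logarithmic decrement δ = (1/n)·ln(x₀/x_n) = (1/5)·ln(15.6/2.03) = (1/5)·ln(7.685) = 0.4078.
ζ = δ/√(4π² + δ²) = 0.4078/√(39.48 + 0.166) = 0.4078/6.296 = 0.06477.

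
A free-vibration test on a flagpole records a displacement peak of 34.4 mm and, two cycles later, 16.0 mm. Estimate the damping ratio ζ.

Logarithmic decrement δ = (1/n)·ln(x₀/x_n) = (1/2)·ln(34.4/16.0) = (1/2)·ln(2.150) = 0.3827.
ζ = δ/√(4π² + δ²) = 0.3827/√(39.48 + 0.146) = 0.3827/6.295 = 0.06080.

0.0608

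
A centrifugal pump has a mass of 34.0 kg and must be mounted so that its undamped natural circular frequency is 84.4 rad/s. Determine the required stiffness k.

k = m·ω_n² = 34.0 × 84.40² = 34.0 × 7123 = 242200 N/m.

242000 N/m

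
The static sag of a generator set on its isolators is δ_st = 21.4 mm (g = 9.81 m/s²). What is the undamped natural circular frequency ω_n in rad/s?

21.4 rad/s

ω_n = √(g/δ_st) = √(9.81/0.0214) = √458.4 = 21.41 rad/s.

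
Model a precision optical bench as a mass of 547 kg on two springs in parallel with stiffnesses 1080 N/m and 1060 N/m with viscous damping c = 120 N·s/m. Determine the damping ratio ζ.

0.0555

Parallel springs add: k_eq = 1080 + 1060 = 2140 N/m.
ω_n = √(k_eq/m) = √(2140/547) = 1.978 rad/s.
Critical damping c_c = 2√(k_eq·m) = 2√(2140 × 547) = 2164 N·s/m, so ζ = c/c_c = 120/2164 = 0.05546.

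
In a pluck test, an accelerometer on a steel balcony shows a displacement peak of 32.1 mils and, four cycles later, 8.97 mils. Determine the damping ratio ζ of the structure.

0.0507

Logarithmic decrement δ = (1/n)·ln(x₀/x_n) = (1/4)·ln(32.1/8.97) = (1/4)·ln(3.579) = 0.3187.
ζ = δ/√(4π² + δ²) = 0.3187/√(39.48 + 0.102) = 0.3187/6.291 = 0.05066.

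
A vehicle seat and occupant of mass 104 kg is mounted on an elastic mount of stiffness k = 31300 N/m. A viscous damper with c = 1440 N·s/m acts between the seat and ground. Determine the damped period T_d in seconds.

0.395 s

ω_n = √(k/m) = √(31300/104) = 17.35 rad/s.
Critical damping c_c = 2√(k·m) = 2√(31300 × 104) = 3608 N·s/m, so ζ = c/c_c = 1440/3608 = 0.3991.
ω_d = ω_n√(1 − ζ²) = 17.35 × √(1 − 0.159) = 15.91 rad/s.
T_d = 2π/ω_d = 0.3950 s.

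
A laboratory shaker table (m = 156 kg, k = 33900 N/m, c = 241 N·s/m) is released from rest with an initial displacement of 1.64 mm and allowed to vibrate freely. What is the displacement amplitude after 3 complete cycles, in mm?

ζ = c/(2√(km)) = 241/(2√(33900 × 156)) = 241/4599 = 0.05240.
Logarithmic decrement δ = 2πζ/√(1 − ζ²) = 2π × 0.05240/√(1 − 0.00275) = 0.3297.
After n cycles, x_n/x₀ = e^(−nδ), so x_3 = 1.64 × e^(−3 × 0.3297) = 1.64 × 0.3719 = 0.6100 mm.

0.610 mm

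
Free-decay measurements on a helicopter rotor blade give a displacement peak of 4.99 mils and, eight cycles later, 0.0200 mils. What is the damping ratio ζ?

Logarithmic decrement δ = (1/n)·ln(x₀/x_n) = (1/8)·ln(4.99/0.0200) = (1/8)·ln(249.5) = 0.6899.
ζ = δ/√(4π² + δ²) = 0.6899/√(39.48 + 0.476) = 0.6899/6.321 = 0.1092.

0.109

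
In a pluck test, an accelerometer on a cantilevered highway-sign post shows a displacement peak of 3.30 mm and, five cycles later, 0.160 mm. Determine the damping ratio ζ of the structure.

Logarithmic decrement δ = (1/n)·ln(x₀/x_n) = (1/5)·ln(3.30/0.160) = (1/5)·ln(20.62) = 0.6053.
ζ = δ/√(4π² + δ²) = 0.6053/√(39.48 + 0.366) = 0.6053/6.312 = 0.09589.

0.0959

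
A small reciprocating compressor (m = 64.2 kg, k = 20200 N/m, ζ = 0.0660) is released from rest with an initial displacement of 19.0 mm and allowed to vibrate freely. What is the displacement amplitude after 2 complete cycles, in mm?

Logarithmic decrement δ = 2πζ/√(1 − ζ²) = 2π × 0.06600/√(1 − 0.00436) = 0.4156.
After n cycles, x_n/x₀ = e^(−nδ), so x_2 = 19.0 × e^(−2 × 0.4156) = 19.0 × 0.4355 = 8.275 mm.

8.28 mm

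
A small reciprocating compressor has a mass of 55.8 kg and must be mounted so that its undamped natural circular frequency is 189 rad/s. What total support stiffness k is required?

k = m·ω_n² = 55.8 × 189.0² = 55.8 × 35720 = 1993000 N/m.

1990000 N/m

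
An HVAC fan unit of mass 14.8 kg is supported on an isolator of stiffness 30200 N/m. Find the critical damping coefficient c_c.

c_c = 2√(k·m) = 2√(30200 × 14.8) = 2 × 668.6 = 1337 N·s/m.

1340 N·s/m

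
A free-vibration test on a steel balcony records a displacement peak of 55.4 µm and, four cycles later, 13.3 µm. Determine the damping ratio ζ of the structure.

0.0567

Logarithmic decrement δ = (1/n)·ln(x₀/x_n) = (1/4)·ln(55.4/13.3) = (1/4)·ln(4.165) = 0.3567.
ζ = δ/√(4π² + δ²) = 0.3567/√(39.48 + 0.127) = 0.3567/6.293 = 0.05668.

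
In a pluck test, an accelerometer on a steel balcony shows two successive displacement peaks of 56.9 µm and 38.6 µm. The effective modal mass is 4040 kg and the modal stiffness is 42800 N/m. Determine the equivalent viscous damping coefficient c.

1620 N·s/m

Logarithmic decrement δ = (1/n)·ln(x₀/x_n) = (1/1)·ln(56.9/38.6) = (1/1)·ln(1.474) = 0.3880.
ζ = δ/√(4π² + δ²) = 0.3880/√(39.48 + 0.151) = 0.3880/6.295 = 0.06164.
c = ζ · 2√(km) = 0.06164 × 2√(42800 × 4040) = 0.06164 × 26300 = 1621 N·s/m.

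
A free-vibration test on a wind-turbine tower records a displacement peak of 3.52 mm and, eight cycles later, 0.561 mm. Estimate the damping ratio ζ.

0.0365

Logarithmic decrement δ = (1/n)·ln(x₀/x_n) = (1/8)·ln(3.52/0.561) = (1/8)·ln(6.275) = 0.2296.
ζ = δ/√(4π² + δ²) = 0.2296/√(39.48 + 0.0527) = 0.2296/6.287 = 0.03651.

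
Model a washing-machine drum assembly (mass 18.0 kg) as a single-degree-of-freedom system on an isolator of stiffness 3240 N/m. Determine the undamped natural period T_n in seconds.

0.468 s

ω_n = √(k/m) = √(3240/18.0) = √180.0 = 13.42 rad/s.
T_n = 2π/ω_n = 6.283/13.42 = 0.4683 s.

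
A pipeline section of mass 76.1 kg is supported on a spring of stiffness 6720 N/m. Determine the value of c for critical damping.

1430 N·s/m

c_c = 2√(k·m) = 2√(6720 × 76.1) = 2 × 715.1 = 1430 N·s/m.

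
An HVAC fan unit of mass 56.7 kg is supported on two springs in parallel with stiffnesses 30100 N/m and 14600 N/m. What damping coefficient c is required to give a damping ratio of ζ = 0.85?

Parallel springs add: k_eq = 30100 + 14600 = 44700 N/m.
c_c = 2√(k_eq·m) = 2√(44700 × 56.7) = 3184 N·s/m.
c = ζ·c_c = 0.85 × 3184 = 2706 N·s/m.

2710 N·s/m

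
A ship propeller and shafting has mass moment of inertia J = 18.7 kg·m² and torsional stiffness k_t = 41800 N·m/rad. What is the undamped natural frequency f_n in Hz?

ω_n = √(k_t/J) = √(41800/18.7) = √2235 = 47.28 rad/s.
f_n = ω_n/(2π) = 47.28/6.283 = 7.525 Hz.

7.52 Hz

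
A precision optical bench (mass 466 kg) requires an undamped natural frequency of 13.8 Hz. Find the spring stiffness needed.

3500000 N/m

ω_n = 2πf_n = 2π × 13.8 = 86.71 rad/s.
k = m·ω_n² = 466 × 86.71² = 466 × 7518 = 3504000 N/m.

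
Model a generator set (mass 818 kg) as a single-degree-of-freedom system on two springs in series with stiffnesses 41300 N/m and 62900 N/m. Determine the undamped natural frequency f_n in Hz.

Series springs: 1/k_eq = 1/41300 + 1/62900 = 4.011×10^-5, so k_eq = 24930 N/m.
ω_n = √(k_eq/m) = √(24930/818) = √30.48 = 5.521 rad/s.
f_n = ω_n/(2π) = 5.521/6.283 = 0.8786 Hz.

0.879 Hz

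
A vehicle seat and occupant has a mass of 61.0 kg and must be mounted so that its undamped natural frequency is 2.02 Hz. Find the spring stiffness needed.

ω_n = 2πf_n = 2π × 2.02 = 12.69 rad/s.
k = m·ω_n² = 61.0 × 12.69² = 61.0 × 161.1 = 9826 N/m.

9830 N/m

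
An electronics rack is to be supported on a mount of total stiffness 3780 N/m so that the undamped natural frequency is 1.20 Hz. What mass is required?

66.5 kg

ω_n = 2πf_n = 2π × 1.20 = 7.540 rad/s.
m = k/ω_n² = 3780/7.540² = 3780/56.85 = 66.49 kg.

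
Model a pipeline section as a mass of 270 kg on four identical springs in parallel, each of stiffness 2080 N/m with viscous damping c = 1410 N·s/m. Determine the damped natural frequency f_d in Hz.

0.780 Hz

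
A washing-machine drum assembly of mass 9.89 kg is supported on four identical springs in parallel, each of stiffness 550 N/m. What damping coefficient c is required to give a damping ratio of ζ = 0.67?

198 N·s/m

Parallel springs add: k_eq = 4 × 550 = 2200 N/m.
c_c = 2√(k_eq·m) = 2√(2200 × 9.89) = 295.0 N·s/m.
c = ζ·c_c = 0.67 × 295.0 = 197.7 N·s/m.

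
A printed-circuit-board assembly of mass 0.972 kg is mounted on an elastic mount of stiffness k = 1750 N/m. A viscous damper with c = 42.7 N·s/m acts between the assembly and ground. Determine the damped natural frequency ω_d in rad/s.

36.3 rad/s

ω_n = √(k/m) = √(1750/0.972) = 42.43 rad/s.
Critical damping c_c = 2√(k·m) = 2√(1750 × 0.972) = 82.49 N·s/m, so ζ = c/c_c = 42.7/82.49 = 0.5177.
ω_d = ω_n√(1 − ζ²) = 42.43 × √(1 − 0.268) = 36.30 rad/s.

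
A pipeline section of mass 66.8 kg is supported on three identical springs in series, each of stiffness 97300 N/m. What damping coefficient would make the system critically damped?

2940 N·s/m

Series springs: 1/k_eq = 3/97300, so k_eq = 97300/3 = 32430 N/m.
c_c = 2√(k_eq·m) = 2√(32430 × 66.8) = 2 × 1472 = 2944 N·s/m.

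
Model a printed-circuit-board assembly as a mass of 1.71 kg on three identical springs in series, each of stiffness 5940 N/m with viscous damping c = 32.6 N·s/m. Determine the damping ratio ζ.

Series springs: 1/k_eq = 3/5940, so k_eq = 5940/3 = 1980 N/m.
ω_n = √(k_eq/m) = √(1980/1.71) = 34.03 rad/s.
Critical damping c_c = 2√(k_eq·m) = 2√(1980 × 1.71) = 116.4 N·s/m, so ζ = c/c_c = 32.6/116.4 = 0.2801.

0.280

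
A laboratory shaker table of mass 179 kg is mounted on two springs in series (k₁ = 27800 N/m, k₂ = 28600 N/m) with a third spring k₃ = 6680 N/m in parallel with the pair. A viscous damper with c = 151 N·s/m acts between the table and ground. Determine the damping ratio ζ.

Series pair: k_s = k₁k₂/(k₁+k₂) = (27800)(28600)/(27800 + 28600) = 14100 N/m. In parallel with k₃: k_eq = 14100 + 6680 = 20780 N/m.
ω_n = √(k_eq/m) = √(20780/179) = 10.77 rad/s.
Critical damping c_c = 2√(k_eq·m) = 2√(20780 × 179) = 3857 N·s/m, so ζ = c/c_c = 151/3857 = 0.03915.

0.0391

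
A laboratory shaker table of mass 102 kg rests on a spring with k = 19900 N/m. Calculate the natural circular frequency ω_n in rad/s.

ω_n = √(k/m) = √(19900/102) = √195.1 = 13.97 rad/s.

14.0 rad/s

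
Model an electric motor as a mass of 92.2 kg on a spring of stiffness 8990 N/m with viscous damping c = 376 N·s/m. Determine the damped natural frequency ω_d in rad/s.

9.66 rad/s

ω_n = √(k/m) = √(8990/92.2) = 9.874 rad/s.
Critical damping c_c = 2√(k·m) = 2√(8990 × 92.2) = 1821 N·s/m, so ζ = c/c_c = 376/1821 = 0.2065.
ω_d = ω_n√(1 − ζ²) = 9.874 × √(1 − 0.0426) = 9.662 rad/s.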